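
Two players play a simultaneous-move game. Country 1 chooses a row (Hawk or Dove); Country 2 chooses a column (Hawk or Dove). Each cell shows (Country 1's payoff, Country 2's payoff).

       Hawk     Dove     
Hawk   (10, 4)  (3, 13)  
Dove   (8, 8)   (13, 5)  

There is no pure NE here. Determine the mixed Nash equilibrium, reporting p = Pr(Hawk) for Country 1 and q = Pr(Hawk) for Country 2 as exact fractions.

Each player's mixing probability is pinned down by making the *other* player indifferent.
Country 2 indifferent between Hawk and Dove: p·4 + (1−p)·8 = p·13 + (1−p)·5 ⟹ 8 + (-4)p = 5 + 8p ⟹ p = 1/4.
Country 1 indifferent between Hawk and Dove: q·10 + (1−q)·3 = q·8 + (1−q)·13 ⟹ 3 + 7q = 13 + (-5)q ⟹ q = 5/6.

p = 1/4, q = 5/6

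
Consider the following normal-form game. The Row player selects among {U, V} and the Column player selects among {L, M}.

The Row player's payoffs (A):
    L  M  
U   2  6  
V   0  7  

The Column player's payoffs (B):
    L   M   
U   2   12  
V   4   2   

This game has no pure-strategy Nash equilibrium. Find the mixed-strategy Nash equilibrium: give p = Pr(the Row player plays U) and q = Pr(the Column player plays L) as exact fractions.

p = 1/6, q = 1/3

In a mixed NE each player is indifferent between their pure strategies, so the opponent's mix sets the indifference.
The Column player indifferent between L and M: p·2 + (1−p)·4 = p·12 + (1−p)·2 ⟹ 4 + (-2)p = 2 + 10p ⟹ p = 1/6.
The Row player indifferent between U and V: q·2 + (1−q)·6 = q·0 + (1−q)·7 ⟹ 6 + (-4)q = 7 + (-7)q ⟹ q = 1/3.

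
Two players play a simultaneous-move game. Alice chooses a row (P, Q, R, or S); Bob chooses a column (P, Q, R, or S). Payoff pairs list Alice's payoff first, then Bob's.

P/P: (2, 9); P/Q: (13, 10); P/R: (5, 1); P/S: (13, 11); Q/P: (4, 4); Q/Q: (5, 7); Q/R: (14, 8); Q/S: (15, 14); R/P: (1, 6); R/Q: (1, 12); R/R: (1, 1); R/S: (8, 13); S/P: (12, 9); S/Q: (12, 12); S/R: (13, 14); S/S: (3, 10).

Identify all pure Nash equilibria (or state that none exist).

Check mutual best responses: a cell is a NE iff neither player can gain by unilaterally deviating.
Alice's best responses — vs P: S (payoff 12); vs Q: P (payoff 13); vs R: Q (payoff 14); vs S: Q (payoff 15).
Bob's best responses — vs P: S (payoff 11); vs Q: S (payoff 14); vs R: S (payoff 13); vs S: R (payoff 14).
The only mutual best response is (Q, S); neither player gains by switching there.

(Q, S)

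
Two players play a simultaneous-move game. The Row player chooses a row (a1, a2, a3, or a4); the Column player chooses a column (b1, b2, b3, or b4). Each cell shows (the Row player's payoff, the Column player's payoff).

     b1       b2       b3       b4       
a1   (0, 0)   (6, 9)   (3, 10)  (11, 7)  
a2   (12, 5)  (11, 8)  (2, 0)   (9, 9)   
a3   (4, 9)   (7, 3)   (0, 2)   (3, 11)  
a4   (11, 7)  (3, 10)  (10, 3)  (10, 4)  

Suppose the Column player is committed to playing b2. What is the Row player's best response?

With the Column player fixed at b2, the Row player's payoffs are: a1 → 6, a2 → 11, a3 → 7, a4 → 3.
The maximum is 11, achieved by a2.

a2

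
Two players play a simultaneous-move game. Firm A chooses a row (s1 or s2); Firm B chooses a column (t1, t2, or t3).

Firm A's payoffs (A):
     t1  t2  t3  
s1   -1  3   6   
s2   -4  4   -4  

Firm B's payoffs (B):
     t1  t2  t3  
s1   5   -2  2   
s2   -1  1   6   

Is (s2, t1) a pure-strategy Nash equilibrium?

No

Holding Firm B at t1: Firm A gets -4 from s2 but could get -1 by switching to s1. Firm A has a profitable deviation.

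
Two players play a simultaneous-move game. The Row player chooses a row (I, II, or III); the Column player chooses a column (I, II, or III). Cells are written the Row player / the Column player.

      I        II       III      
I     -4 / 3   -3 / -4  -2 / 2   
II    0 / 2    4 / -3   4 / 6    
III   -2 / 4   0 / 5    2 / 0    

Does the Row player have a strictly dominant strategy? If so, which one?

II

Check whether one of the Row player's strategies beats all alternatives regardless of what the opponent does.
II strictly dominates: vs I: 0 > each of {-4, -2}; vs II: 4 > each of {-3, 0}; vs III: 4 > each of {-2, 2}.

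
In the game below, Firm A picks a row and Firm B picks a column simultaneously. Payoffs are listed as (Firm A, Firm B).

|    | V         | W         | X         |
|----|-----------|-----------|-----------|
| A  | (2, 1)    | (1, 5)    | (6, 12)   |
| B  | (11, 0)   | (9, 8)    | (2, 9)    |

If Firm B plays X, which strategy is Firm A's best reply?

A

With Firm B fixed at X, Firm A's payoffs are: A → 6, B → 2.
The maximum is 6, achieved by A.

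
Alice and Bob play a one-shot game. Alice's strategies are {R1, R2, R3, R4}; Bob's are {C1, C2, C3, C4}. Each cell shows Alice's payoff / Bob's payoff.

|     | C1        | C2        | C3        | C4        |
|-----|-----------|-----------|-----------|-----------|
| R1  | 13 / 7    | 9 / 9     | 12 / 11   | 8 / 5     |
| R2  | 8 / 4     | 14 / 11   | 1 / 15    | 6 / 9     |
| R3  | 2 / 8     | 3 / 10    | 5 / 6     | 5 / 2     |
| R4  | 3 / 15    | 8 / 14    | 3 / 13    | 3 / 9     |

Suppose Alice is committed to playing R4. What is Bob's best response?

With Alice fixed at R4, Bob's payoffs are: C1 → 15, C2 → 14, C3 → 13, C4 → 9.
The maximum is 15, achieved by C1.

C1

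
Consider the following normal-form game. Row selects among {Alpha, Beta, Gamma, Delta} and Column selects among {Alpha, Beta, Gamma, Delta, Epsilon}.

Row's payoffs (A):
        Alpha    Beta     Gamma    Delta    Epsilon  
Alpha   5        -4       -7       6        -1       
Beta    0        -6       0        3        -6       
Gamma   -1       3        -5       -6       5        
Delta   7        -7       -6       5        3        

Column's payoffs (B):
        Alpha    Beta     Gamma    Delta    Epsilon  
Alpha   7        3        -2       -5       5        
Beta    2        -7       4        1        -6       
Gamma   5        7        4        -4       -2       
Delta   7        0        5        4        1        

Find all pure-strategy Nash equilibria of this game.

Check mutual best responses: a cell is a NE iff neither player can gain by unilaterally deviating.
Row's best responses — vs Alpha: Delta (payoff 7); vs Beta: Gamma (payoff 3); vs Gamma: Beta (payoff 0); vs Delta: Alpha (payoff 6); vs Epsilon: Gamma (payoff 5).
Column's best responses — vs Alpha: Alpha (payoff 7); vs Beta: Gamma (payoff 4); vs Gamma: Beta (payoff 7); vs Delta: Alpha (payoff 7).
Mutual best responses occur at (Beta, Gamma), (Gamma, Beta), and (Delta, Alpha); at each, neither player gains by switching.

(Beta, Gamma), (Gamma, Beta), and (Delta, Alpha)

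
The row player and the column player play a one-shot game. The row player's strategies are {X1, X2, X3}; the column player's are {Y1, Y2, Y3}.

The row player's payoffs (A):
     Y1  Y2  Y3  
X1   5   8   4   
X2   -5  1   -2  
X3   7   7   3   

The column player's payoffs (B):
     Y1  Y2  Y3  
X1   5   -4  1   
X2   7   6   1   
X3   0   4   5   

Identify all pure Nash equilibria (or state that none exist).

Check mutual best responses: a cell is a NE iff neither player can gain by unilaterally deviating.
The row player's best responses — vs Y1: X3 (payoff 7); vs Y2: X1 (payoff 8); vs Y3: X1 (payoff 4).
The column player's best responses — vs X1: Y1 (payoff 5); vs X2: Y1 (payoff 7); vs X3: Y3 (payoff 5).
No cell has both players best-responding. For instance, the row player's best reply to Y2 is X1, but against X1 the column player prefers Y1 over Y2.

No pure-strategy Nash equilibrium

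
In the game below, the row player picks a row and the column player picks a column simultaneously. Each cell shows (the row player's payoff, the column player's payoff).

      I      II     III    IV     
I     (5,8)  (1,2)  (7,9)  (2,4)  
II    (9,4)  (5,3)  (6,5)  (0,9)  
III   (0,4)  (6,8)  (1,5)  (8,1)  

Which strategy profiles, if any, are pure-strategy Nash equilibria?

Find each player's best response to every opponent strategy; NE are the intersections.
The row player's best responses — vs I: II (payoff 9); vs II: III (payoff 6); vs III: I (payoff 7); vs IV: III (payoff 8).
The column player's best responses — vs I: III (payoff 9); vs II: IV (payoff 9); vs III: II (payoff 8).
Mutual best responses occur at (I, III) and (III, II); at each, neither player gains by switching.

(I, III) and (III, II)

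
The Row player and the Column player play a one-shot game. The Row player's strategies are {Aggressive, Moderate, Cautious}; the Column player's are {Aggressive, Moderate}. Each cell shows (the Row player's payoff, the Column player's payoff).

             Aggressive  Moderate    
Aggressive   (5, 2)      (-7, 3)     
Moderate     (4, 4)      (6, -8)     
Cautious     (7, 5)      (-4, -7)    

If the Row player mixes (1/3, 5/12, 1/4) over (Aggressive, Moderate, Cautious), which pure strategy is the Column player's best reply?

Aggressive

The Column player's best reply maximizes expected payoff against the mix.
Aggressive: (1/3)·2 + (5/12)·4 + (1/4)·5 = 43/12
Moderate: (1/3)·3 + (5/12)·(-8) + (1/4)·(-7) = -49/12
Highest expected payoff is 43/12, from Aggressive.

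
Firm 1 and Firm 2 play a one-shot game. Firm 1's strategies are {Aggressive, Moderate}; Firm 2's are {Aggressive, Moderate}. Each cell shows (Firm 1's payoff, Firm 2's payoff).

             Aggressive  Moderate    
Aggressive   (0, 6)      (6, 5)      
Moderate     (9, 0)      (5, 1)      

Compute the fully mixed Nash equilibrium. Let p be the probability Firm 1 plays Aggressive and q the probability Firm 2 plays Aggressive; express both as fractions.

p = 1/2, q = 1/10

Each player's mixing probability is pinned down by making the *other* player indifferent.
Firm 2 indifferent between Aggressive and Moderate: p·6 + (1−p)·0 = p·5 + (1−p)·1 ⟹ 0 + 6p = 1 + 4p ⟹ p = 1/2.
Firm 1 indifferent between Aggressive and Moderate: q·0 + (1−q)·6 = q·9 + (1−q)·5 ⟹ 6 + (-6)q = 5 + 4q ⟹ q = 1/10.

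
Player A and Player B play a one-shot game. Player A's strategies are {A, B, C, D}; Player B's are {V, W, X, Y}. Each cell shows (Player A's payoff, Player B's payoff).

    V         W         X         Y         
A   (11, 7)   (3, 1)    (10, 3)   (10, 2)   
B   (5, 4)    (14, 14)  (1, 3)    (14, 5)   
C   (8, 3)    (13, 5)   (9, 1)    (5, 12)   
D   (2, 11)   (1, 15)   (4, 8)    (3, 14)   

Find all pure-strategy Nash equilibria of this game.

(A, V) and (B, W)

Check mutual best responses: a cell is a NE iff neither player can gain by unilaterally deviating.
Player A's best responses — vs V: A (payoff 11); vs W: B (payoff 14); vs X: A (payoff 10); vs Y: B (payoff 14).
Player B's best responses — vs A: V (payoff 7); vs B: W (payoff 14); vs C: Y (payoff 12); vs D: W (payoff 15).
Mutual best responses occur at (A, V) and (B, W); at each, neither player gains by switching.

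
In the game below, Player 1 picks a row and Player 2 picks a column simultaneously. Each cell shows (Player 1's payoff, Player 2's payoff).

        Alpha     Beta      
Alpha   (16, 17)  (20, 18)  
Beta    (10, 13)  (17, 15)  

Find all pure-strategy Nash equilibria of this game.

Find each player's best response to every opponent strategy; NE are the intersections.
Player 1's best responses — vs Alpha: Alpha (payoff 16); vs Beta: Alpha (payoff 20).
Player 2's best responses — vs Alpha: Beta (payoff 18); vs Beta: Beta (payoff 15).
The only mutual best response is (Alpha, Beta); neither player gains by switching there.

(Alpha, Beta)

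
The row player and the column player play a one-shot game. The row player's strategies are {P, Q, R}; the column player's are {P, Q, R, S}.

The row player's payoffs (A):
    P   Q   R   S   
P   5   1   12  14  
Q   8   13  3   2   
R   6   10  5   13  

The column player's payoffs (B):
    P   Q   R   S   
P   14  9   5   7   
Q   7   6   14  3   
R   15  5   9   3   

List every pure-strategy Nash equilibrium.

A profile is a Nash equilibrium when each player is best-responding to the other.
The row player's best responses — vs P: Q (payoff 8); vs Q: Q (payoff 13); vs R: P (payoff 12); vs S: P (payoff 14).
The column player's best responses — vs P: P (payoff 14); vs Q: R (payoff 14); vs R: P (payoff 15).
No cell has both players best-responding. For instance, the row player's best reply to R is P, but against P the column player prefers P over R.

There is no pure-strategy Nash equilibrium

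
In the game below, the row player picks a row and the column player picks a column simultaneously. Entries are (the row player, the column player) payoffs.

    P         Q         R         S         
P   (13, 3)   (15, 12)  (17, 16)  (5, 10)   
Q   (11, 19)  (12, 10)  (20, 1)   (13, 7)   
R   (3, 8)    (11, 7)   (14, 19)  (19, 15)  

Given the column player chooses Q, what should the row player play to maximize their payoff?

With the column player fixed at Q, the row player's payoffs are: P → 15, Q → 12, R → 11.
The maximum is 15, achieved by P.

P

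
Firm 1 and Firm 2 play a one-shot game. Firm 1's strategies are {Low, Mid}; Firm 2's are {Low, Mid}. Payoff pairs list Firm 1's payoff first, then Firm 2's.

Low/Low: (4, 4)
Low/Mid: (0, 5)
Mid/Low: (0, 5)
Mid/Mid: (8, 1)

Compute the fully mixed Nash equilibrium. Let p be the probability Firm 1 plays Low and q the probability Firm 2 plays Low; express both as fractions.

In a mixed NE each player is indifferent between their pure strategies, so the opponent's mix sets the indifference.
Firm 2 indifferent between Low and Mid: p·4 + (1−p)·5 = p·5 + (1−p)·1 ⟹ 5 + (-1)p = 1 + 4p ⟹ p = 4/5.
Firm 1 indifferent between Low and Mid: q·4 + (1−q)·0 = q·0 + (1−q)·8 ⟹ 0 + 4q = 8 + (-8)q ⟹ q = 2/3.

p = 4/5, q = 2/3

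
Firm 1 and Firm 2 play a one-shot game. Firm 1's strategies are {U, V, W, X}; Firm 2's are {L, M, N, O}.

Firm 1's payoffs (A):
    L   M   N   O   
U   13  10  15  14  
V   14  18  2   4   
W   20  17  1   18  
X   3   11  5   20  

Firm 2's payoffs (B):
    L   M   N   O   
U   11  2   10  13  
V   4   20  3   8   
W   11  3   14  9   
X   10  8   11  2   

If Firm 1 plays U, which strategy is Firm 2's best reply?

O

With Firm 1 fixed at U, Firm 2's payoffs are: L → 11, M → 2, N → 10, O → 13.
The maximum is 13, achieved by O.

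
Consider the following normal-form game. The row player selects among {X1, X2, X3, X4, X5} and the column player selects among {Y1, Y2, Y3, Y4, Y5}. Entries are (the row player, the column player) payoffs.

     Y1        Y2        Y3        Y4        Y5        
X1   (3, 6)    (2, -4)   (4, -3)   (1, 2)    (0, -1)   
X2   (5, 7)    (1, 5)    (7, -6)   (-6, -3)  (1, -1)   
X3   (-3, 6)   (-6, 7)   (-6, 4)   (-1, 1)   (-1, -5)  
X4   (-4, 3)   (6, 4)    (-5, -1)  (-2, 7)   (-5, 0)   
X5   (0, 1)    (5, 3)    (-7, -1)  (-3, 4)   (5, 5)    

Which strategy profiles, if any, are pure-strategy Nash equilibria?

(X2, Y1) and (X5, Y5)

Find each player's best response to every opponent strategy; NE are the intersections.
The row player's best responses — vs Y1: X2 (payoff 5); vs Y2: X4 (payoff 6); vs Y3: X2 (payoff 7); vs Y4: X1 (payoff 1); vs Y5: X5 (payoff 5).
The column player's best responses — vs X1: Y1 (payoff 6); vs X2: Y1 (payoff 7); vs X3: Y2 (payoff 7); vs X4: Y4 (payoff 7); vs X5: Y5 (payoff 5).
Mutual best responses occur at (X2, Y1) and (X5, Y5); at each, neither player gains by switching.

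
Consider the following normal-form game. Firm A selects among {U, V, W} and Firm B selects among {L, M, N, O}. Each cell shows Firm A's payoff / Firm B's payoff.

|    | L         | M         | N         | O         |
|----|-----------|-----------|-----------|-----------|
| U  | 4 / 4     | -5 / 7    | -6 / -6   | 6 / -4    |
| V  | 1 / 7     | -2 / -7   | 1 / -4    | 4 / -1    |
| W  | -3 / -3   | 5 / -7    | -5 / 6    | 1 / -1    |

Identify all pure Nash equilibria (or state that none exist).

Check mutual best responses: a cell is a NE iff neither player can gain by unilaterally deviating.
Firm A's best responses — vs L: U (payoff 4); vs M: W (payoff 5); vs N: V (payoff 1); vs O: U (payoff 6).
Firm B's best responses — vs U: M (payoff 7); vs V: L (payoff 7); vs W: N (payoff 6).
No cell has both players best-responding. For instance, Firm A's best reply to N is V, but against V Firm B prefers L over N.

There is no pure-strategy Nash equilibrium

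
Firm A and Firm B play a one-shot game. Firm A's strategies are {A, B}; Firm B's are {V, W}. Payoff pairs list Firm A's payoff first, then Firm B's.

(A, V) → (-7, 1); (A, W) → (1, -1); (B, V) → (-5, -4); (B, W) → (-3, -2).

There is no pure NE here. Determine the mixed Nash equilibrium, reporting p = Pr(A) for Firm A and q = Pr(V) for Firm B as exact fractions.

p = 1/2, q = 2/3

Each player's mixing probability is pinned down by making the *other* player indifferent.
Firm B indifferent between V and W: p·1 + (1−p)·(-4) = p·(-1) + (1−p)·(-2) ⟹ (-4) + 5p = (-2) + 1p ⟹ p = 1/2.
Firm A indifferent between A and B: q·(-7) + (1−q)·1 = q·(-5) + (1−q)·(-3) ⟹ 1 + (-8)q = (-3) + (-2)q ⟹ q = 2/3.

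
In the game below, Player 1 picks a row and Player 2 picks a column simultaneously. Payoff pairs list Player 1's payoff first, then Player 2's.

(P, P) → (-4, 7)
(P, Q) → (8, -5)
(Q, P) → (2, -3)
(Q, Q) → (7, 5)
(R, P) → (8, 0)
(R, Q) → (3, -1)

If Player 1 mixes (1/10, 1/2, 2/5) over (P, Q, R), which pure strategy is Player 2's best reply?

Player 2's best reply maximizes expected payoff against the mix.
P: (1/10)·7 + (1/2)·(-3) + (2/5)·0 = -4/5
Q: (1/10)·(-5) + (1/2)·5 + (2/5)·(-1) = 8/5
Highest expected payoff is 8/5, from Q.

Q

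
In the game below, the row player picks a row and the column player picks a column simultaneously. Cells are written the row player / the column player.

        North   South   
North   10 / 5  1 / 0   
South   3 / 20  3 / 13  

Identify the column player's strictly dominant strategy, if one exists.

Check whether one of the column player's strategies beats all alternatives regardless of what the opponent does.
North strictly dominates: vs North: 5 > 0; vs South: 20 > 13.

North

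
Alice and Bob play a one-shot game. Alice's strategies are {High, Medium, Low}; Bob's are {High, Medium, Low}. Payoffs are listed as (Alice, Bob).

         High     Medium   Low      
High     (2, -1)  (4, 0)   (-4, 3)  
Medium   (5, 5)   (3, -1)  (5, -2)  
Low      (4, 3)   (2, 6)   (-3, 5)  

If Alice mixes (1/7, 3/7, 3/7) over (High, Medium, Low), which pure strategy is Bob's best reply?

High

Compute Bob's expected payoff from each pure strategy against the given mix.
High: (1/7)·(-1) + (3/7)·5 + (3/7)·3 = 23/7
Medium: (1/7)·0 + (3/7)·(-1) + (3/7)·6 = 15/7
Low: (1/7)·3 + (3/7)·(-2) + (3/7)·5 = 12/7
Highest expected payoff is 23/7, from High.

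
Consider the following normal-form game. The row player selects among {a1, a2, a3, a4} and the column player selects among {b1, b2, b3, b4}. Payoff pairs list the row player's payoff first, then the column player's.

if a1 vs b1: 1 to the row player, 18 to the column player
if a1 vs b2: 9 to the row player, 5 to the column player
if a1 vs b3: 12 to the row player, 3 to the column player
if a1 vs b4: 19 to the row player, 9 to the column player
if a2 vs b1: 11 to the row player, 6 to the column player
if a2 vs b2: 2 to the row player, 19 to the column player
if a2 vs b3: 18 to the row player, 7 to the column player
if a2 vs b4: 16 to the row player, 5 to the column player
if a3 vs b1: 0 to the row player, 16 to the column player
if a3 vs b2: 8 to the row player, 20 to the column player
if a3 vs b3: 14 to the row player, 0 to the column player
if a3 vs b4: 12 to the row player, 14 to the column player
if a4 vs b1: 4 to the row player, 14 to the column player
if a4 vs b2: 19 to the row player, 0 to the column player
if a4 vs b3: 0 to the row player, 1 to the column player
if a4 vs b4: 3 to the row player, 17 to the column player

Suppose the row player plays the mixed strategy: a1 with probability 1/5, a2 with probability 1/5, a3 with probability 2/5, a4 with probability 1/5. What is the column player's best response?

Compute the column player's expected payoff from each pure strategy against the given mix.
b1: (1/5)·18 + (1/5)·6 + (2/5)·16 + (1/5)·14 = 14
b2: (1/5)·5 + (1/5)·19 + (2/5)·20 + (1/5)·0 = 64/5
b3: (1/5)·3 + (1/5)·7 + (2/5)·0 + (1/5)·1 = 11/5
b4: (1/5)·9 + (1/5)·5 + (2/5)·14 + (1/5)·17 = 59/5
Highest expected payoff is 14, from b1.

b1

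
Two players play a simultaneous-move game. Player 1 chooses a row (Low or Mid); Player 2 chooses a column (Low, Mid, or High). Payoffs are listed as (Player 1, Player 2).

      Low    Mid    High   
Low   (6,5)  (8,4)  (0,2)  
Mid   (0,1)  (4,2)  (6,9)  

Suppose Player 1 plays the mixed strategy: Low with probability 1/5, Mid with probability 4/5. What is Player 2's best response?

High

Player 2's best reply maximizes expected payoff against the mix.
Low: (1/5)·5 + (4/5)·1 = 9/5
Mid: (1/5)·4 + (4/5)·2 = 12/5
High: (1/5)·2 + (4/5)·9 = 38/5
Highest expected payoff is 38/5, from High.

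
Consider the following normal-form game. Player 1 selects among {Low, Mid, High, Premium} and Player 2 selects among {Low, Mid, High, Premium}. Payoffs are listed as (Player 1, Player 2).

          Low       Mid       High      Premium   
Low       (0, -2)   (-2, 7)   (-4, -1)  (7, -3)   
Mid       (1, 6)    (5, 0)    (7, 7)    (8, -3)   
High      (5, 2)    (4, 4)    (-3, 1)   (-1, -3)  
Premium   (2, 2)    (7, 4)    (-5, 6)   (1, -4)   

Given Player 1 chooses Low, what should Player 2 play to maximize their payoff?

Mid

With Player 1 fixed at Low, Player 2's payoffs are: Low → -2, Mid → 7, High → -1, Premium → -3.
The maximum is 7, achieved by Mid.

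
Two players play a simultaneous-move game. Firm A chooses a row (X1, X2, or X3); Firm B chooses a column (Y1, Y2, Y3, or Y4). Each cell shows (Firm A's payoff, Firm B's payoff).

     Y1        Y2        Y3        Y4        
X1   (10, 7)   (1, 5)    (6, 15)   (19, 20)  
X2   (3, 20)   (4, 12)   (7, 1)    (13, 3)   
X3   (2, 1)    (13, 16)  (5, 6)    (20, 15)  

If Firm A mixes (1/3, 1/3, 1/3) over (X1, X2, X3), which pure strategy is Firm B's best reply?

Compute Firm B's expected payoff from each pure strategy against the given mix.
Y1: (1/3)·7 + (1/3)·20 + (1/3)·1 = 28/3
Y2: (1/3)·5 + (1/3)·12 + (1/3)·16 = 11
Y3: (1/3)·15 + (1/3)·1 + (1/3)·6 = 22/3
Y4: (1/3)·20 + (1/3)·3 + (1/3)·15 = 38/3
Highest expected payoff is 38/3, from Y4.

Y4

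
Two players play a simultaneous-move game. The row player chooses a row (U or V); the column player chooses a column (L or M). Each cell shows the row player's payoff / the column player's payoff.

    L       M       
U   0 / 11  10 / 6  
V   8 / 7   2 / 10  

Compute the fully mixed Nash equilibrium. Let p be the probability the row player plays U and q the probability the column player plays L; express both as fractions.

Each player's mixing probability is pinned down by making the *other* player indifferent.
The column player indifferent between L and M: p·11 + (1−p)·7 = p·6 + (1−p)·10 ⟹ 7 + 4p = 10 + (-4)p ⟹ p = 3/8.
The row player indifferent between U and V: q·0 + (1−q)·10 = q·8 + (1−q)·2 ⟹ 10 + (-10)q = 2 + 6q ⟹ q = 1/2.

p = 3/8, q = 1/2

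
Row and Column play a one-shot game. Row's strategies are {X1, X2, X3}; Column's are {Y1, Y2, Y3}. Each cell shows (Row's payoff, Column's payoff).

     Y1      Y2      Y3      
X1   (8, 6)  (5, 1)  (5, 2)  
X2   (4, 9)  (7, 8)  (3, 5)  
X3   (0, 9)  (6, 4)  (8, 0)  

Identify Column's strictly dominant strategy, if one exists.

Y1

Check whether one of Column's strategies beats all alternatives regardless of what the opponent does.
Y1 strictly dominates: vs X1: 6 > each of {1, 2}; vs X2: 9 > each of {8, 5}; vs X3: 9 > each of {4, 0}.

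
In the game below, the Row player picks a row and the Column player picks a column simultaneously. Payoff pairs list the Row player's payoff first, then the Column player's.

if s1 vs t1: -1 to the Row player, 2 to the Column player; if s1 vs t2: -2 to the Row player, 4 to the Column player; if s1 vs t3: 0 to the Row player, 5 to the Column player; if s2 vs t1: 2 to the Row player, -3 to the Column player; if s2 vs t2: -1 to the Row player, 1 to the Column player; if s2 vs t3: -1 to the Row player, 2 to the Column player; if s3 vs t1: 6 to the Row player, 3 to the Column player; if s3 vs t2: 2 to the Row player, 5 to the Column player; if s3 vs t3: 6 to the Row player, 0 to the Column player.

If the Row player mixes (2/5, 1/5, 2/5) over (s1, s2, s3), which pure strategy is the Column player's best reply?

The Column player's best reply maximizes expected payoff against the mix.
t1: (2/5)·2 + (1/5)·(-3) + (2/5)·3 = 7/5
t2: (2/5)·4 + (1/5)·1 + (2/5)·5 = 19/5
t3: (2/5)·5 + (1/5)·2 + (2/5)·0 = 12/5
Highest expected payoff is 19/5, from t2.

t2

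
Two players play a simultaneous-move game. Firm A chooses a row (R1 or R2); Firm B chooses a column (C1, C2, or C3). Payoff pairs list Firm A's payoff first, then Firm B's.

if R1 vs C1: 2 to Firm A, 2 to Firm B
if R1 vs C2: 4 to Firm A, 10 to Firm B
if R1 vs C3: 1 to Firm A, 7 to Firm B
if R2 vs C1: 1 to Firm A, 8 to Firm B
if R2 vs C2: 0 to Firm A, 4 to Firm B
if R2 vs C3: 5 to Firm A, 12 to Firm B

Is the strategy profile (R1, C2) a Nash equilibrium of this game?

Holding Firm B at C2: Firm A gets 4 from R1, versus 0 from R2. No profitable deviation for Firm A.
Holding Firm A at R1: Firm B gets 10 from C2, versus 2 from C1, 7 from C3. No profitable deviation for Firm B either.

Yes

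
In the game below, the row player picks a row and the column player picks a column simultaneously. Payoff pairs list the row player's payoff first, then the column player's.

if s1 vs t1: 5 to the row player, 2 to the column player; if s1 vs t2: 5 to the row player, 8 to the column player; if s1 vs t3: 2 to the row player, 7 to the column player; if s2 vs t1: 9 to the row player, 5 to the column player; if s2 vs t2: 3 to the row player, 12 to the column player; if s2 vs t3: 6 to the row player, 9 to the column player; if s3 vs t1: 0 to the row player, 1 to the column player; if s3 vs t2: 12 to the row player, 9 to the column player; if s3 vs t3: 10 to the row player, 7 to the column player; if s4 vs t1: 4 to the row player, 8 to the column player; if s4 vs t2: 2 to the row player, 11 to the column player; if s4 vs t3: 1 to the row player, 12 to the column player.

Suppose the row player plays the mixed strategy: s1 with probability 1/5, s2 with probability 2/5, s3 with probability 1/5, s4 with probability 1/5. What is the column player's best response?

The column player's best reply maximizes expected payoff against the mix.
t1: (1/5)·2 + (2/5)·5 + (1/5)·1 + (1/5)·8 = 21/5
t2: (1/5)·8 + (2/5)·12 + (1/5)·9 + (1/5)·11 = 52/5
t3: (1/5)·7 + (2/5)·9 + (1/5)·7 + (1/5)·12 = 44/5
Highest expected payoff is 52/5, from t2.

t2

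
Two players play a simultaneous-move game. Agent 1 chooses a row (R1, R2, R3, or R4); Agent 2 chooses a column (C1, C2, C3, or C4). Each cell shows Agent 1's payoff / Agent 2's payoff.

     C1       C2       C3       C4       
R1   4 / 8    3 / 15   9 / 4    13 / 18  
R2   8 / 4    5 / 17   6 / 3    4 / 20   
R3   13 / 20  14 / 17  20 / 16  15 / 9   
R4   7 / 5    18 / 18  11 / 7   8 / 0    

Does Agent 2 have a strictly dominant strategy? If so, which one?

None

Check whether one of Agent 2's strategies beats all alternatives regardless of what the opponent does.
C1 is not dominant: against R1, C2 gives 15 > 8.
C2 is not dominant: against R1, C4 gives 18 > 15.
C3 is not dominant: against R1, C1 gives 8 > 4.
C4 is not dominant: against R3, C1 gives 20 > 9.
No single strategy is best against every opponent action.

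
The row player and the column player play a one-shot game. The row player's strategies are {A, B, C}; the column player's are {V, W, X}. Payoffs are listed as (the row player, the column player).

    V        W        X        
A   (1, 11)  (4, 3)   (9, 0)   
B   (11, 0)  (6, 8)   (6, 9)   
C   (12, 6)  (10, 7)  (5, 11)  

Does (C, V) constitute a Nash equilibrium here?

No

Holding the column player at V: the row player gets 12 from C, versus 1 from A, 11 from B. No profitable deviation for the row player.
Holding the row player at C: the column player gets 6 from V but could get 11 by switching to X. The column player has a profitable deviation.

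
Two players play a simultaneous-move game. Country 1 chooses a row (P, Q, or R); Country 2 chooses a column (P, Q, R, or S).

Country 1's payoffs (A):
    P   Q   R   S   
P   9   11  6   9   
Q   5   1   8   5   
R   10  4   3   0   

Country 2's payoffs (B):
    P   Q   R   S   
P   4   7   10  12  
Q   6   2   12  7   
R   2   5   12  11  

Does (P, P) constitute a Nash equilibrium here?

Holding Country 2 at P: Country 1 gets 9 from P but could get 10 by switching to R. Country 1 has a profitable deviation.

No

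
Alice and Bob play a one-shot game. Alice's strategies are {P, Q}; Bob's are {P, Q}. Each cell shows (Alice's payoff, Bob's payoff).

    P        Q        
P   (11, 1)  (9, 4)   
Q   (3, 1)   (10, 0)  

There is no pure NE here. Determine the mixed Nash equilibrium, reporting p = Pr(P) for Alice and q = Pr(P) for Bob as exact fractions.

Each player's mixing probability is pinned down by making the *other* player indifferent.
Bob indifferent between P and Q: p·1 + (1−p)·1 = p·4 + (1−p)·0 ⟹ 1 + 0p = 0 + 4p ⟹ p = 1/4.
Alice indifferent between P and Q: q·11 + (1−q)·9 = q·3 + (1−q)·10 ⟹ 9 + 2q = 10 + (-7)q ⟹ q = 1/9.

p = 1/4, q = 1/9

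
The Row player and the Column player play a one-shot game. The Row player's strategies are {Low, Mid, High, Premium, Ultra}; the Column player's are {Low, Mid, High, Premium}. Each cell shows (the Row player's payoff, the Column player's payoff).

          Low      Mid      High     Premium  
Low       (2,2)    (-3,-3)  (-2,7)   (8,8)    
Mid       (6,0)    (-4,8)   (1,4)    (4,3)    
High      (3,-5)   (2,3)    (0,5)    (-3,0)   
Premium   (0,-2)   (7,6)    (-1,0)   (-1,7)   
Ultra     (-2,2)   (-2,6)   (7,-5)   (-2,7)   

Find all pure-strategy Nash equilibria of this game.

(Low, Premium)

A profile is a Nash equilibrium when each player is best-responding to the other.
The Row player's best responses — vs Low: Mid (payoff 6); vs Mid: Premium (payoff 7); vs High: Ultra (payoff 7); vs Premium: Low (payoff 8).
The Column player's best responses — vs Low: Premium (payoff 8); vs Mid: Mid (payoff 8); vs High: High (payoff 5); vs Premium: Premium (payoff 7); vs Ultra: Premium (payoff 7).
The only mutual best response is (Low, Premium); neither player gains by switching there.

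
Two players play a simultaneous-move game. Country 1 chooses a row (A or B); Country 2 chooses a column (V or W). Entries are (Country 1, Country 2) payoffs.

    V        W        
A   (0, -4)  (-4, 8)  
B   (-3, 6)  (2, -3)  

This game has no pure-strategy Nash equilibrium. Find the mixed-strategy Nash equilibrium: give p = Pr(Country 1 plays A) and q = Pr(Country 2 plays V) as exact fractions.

Each player's mixing probability is pinned down by making the *other* player indifferent.
Country 2 indifferent between V and W: p·(-4) + (1−p)·6 = p·8 + (1−p)·(-3) ⟹ 6 + (-10)p = (-3) + 11p ⟹ p = 3/7.
Country 1 indifferent between A and B: q·0 + (1−q)·(-4) = q·(-3) + (1−q)·2 ⟹ (-4) + 4q = 2 + (-5)q ⟹ q = 2/3.

p = 3/7, q = 2/3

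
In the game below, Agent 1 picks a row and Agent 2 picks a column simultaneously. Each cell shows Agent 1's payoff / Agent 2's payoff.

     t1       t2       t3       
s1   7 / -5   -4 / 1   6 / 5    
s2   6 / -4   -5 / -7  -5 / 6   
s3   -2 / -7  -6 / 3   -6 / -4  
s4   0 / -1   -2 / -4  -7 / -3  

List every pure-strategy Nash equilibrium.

Find each player's best response to every opponent strategy; NE are the intersections.
Agent 1's best responses — vs t1: s1 (payoff 7); vs t2: s4 (payoff -2); vs t3: s1 (payoff 6).
Agent 2's best responses — vs s1: t3 (payoff 5); vs s2: t3 (payoff 6); vs s3: t2 (payoff 3); vs s4: t1 (payoff -1).
The only mutual best response is (s1, t3); neither player gains by switching there.

(s1, t3)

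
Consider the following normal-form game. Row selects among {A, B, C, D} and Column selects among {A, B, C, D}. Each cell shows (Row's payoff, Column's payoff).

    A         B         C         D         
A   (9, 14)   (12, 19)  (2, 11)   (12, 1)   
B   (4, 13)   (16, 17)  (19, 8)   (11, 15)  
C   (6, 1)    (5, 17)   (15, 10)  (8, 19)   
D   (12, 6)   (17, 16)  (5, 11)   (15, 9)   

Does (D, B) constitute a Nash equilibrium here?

Holding Column at B: Row gets 17 from D, versus 12 from A, 16 from B, 5 from C. No profitable deviation for Row.
Holding Row at D: Column gets 16 from B, versus 6 from A, 11 from C, 9 from D. No profitable deviation for Column either.

Yes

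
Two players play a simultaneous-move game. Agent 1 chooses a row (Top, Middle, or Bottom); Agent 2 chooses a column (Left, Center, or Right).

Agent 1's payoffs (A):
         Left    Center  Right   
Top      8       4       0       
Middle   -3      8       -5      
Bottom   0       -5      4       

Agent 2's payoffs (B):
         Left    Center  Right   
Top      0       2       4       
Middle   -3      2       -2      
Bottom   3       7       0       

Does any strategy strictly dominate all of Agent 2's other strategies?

None

Check whether one of Agent 2's strategies beats all alternatives regardless of what the opponent does.
Left is not dominant: against Top, Center gives 2 > 0.
Center is not dominant: against Top, Right gives 4 > 2.
Right is not dominant: against Middle, Center gives 2 > -2.
No single strategy is best against every opponent action.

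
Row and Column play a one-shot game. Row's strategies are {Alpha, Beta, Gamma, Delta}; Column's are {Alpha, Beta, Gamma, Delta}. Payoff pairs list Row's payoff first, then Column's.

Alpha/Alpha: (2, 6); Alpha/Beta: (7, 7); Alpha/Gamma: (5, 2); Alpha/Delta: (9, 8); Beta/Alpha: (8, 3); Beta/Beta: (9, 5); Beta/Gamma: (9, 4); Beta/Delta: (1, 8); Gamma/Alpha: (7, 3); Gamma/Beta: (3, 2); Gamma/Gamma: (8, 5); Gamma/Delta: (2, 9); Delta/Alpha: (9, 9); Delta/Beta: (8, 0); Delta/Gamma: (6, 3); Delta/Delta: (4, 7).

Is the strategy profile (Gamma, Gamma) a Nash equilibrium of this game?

Holding Column at Gamma: Row gets 8 from Gamma but could get 9 by switching to Beta. Row has a profitable deviation.

No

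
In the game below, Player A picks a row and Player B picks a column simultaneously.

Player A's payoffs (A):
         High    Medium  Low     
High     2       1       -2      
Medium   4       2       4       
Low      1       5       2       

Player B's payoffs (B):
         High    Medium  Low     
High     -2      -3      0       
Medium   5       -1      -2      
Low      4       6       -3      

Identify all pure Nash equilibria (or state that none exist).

Check mutual best responses: a cell is a NE iff neither player can gain by unilaterally deviating.
Player A's best responses — vs High: Medium (payoff 4); vs Medium: Low (payoff 5); vs Low: Medium (payoff 4).
Player B's best responses — vs High: Low (payoff 0); vs Medium: High (payoff 5); vs Low: Medium (payoff 6).
Mutual best responses occur at (Medium, High) and (Low, Medium); at each, neither player gains by switching.

(Medium, High) and (Low, Medium)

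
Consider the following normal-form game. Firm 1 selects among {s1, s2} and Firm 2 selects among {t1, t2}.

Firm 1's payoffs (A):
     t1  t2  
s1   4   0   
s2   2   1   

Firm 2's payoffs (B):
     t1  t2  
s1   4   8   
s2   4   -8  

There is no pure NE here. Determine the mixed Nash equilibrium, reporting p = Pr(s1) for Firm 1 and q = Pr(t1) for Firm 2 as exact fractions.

Each player's mixing probability is pinned down by making the *other* player indifferent.
Firm 2 indifferent between t1 and t2: p·4 + (1−p)·4 = p·8 + (1−p)·(-8) ⟹ 4 + 0p = (-8) + 16p ⟹ p = 3/4.
Firm 1 indifferent between s1 and s2: q·4 + (1−q)·0 = q·2 + (1−q)·1 ⟹ 0 + 4q = 1 + 1q ⟹ q = 1/3.

p = 3/4, q = 1/3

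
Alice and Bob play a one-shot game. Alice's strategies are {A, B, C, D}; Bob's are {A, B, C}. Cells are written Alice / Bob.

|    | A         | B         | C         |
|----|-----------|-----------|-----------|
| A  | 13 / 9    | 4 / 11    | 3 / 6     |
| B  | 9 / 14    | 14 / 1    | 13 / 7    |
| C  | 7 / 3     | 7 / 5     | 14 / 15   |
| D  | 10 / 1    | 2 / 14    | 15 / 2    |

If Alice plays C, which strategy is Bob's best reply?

C

With Alice fixed at C, Bob's payoffs are: A → 3, B → 5, C → 15.
The maximum is 15, achieved by C.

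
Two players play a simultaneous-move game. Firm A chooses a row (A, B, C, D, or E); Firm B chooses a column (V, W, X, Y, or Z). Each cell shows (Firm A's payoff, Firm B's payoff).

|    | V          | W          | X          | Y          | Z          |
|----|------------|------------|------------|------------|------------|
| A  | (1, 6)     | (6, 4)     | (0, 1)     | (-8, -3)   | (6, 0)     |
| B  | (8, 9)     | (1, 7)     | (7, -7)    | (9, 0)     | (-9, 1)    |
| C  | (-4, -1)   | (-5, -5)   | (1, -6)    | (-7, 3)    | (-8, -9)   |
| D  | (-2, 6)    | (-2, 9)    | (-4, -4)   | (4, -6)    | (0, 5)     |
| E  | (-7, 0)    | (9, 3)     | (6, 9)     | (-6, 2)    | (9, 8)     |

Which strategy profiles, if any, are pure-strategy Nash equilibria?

(B, V)

Find each player's best response to every opponent strategy; NE are the intersections.
Firm A's best responses — vs V: B (payoff 8); vs W: E (payoff 9); vs X: B (payoff 7); vs Y: B (payoff 9); vs Z: E (payoff 9).
Firm B's best responses — vs A: V (payoff 6); vs B: V (payoff 9); vs C: Y (payoff 3); vs D: W (payoff 9); vs E: X (payoff 9).
The only mutual best response is (B, V); neither player gains by switching there.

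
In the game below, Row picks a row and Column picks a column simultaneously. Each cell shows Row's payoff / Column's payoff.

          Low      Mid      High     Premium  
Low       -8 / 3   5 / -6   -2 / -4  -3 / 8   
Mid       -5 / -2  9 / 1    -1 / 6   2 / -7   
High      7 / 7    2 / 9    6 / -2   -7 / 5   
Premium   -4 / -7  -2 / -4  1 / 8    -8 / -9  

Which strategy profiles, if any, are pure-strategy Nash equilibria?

Check mutual best responses: a cell is a NE iff neither player can gain by unilaterally deviating.
Row's best responses — vs Low: High (payoff 7); vs Mid: Mid (payoff 9); vs High: High (payoff 6); vs Premium: Mid (payoff 2).
Column's best responses — vs Low: Premium (payoff 8); vs Mid: High (payoff 6); vs High: Mid (payoff 9); vs Premium: High (payoff 8).
No cell has both players best-responding. For instance, Row's best reply to Premium is Mid, but against Mid Column prefers High over Premium.

No pure-strategy Nash equilibrium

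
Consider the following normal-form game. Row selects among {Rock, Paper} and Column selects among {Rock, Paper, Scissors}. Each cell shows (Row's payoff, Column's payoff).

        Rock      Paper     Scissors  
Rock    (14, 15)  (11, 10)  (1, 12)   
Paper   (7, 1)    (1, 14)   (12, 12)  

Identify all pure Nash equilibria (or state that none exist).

Check mutual best responses: a cell is a NE iff neither player can gain by unilaterally deviating.
Row's best responses — vs Rock: Rock (payoff 14); vs Paper: Rock (payoff 11); vs Scissors: Paper (payoff 12).
Column's best responses — vs Rock: Rock (payoff 15); vs Paper: Paper (payoff 14).
The only mutual best response is (Rock, Rock); neither player gains by switching there.

(Rock, Rock)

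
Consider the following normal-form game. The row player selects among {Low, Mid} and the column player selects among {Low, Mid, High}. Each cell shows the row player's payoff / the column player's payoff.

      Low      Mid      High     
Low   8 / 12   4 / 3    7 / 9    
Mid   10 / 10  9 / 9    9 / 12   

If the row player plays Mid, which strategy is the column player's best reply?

High

With the row player fixed at Mid, the column player's payoffs are: Low → 10, Mid → 9, High → 12.
The maximum is 12, achieved by High.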